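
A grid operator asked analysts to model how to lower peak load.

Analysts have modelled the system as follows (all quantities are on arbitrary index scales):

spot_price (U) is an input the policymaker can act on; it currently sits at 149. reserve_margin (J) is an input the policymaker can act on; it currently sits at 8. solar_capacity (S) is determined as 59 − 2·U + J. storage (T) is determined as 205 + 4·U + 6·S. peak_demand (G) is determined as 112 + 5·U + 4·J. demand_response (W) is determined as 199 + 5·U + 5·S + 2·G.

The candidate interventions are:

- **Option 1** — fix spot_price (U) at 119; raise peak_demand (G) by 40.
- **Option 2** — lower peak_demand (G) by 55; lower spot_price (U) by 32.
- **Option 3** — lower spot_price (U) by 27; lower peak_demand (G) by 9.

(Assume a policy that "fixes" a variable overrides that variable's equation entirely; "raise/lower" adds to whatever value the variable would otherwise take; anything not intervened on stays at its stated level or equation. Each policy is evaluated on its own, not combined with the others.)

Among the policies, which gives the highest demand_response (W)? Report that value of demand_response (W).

Option 1 (U := 119, G + 40):
  U = 119
  J = 8
  S = 59 − 2·119 + 8 = -171
  G = 112 + 5·119 + 4·8 (+40 from intervention) = 779
  W = 199 + 5·119 + 5·(-171) + 2·779 = 1497
Option 2 (G − 55, U − 32):
  U = 149 − 32 = 117
  J = 8
  S = 59 − 2·117 + 8 = -167
  G = 112 + 5·117 + 4·8 (−55 from intervention) = 674
  W = 199 + 5·117 + 5·(-167) + 2·674 = 1297
Option 3 (U − 27, G − 9):
  U = 149 − 27 = 122
  J = 8
  S = 59 − 2·122 + 8 = -177
  G = 112 + 5·122 + 4·8 (−9 from intervention) = 745
  W = 199 + 5·122 + 5·(-177) + 2·745 = 1414
Comparing — Option 1: W=1497, Option 2: W=1297, Option 3: W=1414. Highest is 1497 (Option 1).

1497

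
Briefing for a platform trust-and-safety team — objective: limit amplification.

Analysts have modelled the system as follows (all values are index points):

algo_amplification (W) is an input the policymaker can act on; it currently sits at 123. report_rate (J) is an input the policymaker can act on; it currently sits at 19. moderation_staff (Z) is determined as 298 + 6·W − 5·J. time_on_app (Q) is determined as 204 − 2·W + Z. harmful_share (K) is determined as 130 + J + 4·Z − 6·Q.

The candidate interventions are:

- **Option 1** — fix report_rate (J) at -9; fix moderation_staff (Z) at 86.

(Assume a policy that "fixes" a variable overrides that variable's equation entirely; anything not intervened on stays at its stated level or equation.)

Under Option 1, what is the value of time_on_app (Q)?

44

Option 1 (J := -9, Z := 86):
  W = 123
  J = -9
  Z = 86
  Q = 204 − 2·123 + 86 = 44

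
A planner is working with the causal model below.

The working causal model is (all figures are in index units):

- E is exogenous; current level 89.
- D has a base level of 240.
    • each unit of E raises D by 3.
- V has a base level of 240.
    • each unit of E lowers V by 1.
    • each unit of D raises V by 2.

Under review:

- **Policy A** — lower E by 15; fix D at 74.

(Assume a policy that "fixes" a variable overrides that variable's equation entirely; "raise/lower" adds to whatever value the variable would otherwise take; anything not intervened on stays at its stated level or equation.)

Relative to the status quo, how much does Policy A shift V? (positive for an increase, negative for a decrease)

Baseline:
  E = 89
  D = 240 + 3·89 = 507
  V = 240 − 89 + 2·507 = 1165
Policy A (E − 15, D := 74):
  E = 89 − 15 = 74
  D = 74
  V = 240 − 74 + 2·74 = 314
Change in V: 314 − 1165 = -851

-851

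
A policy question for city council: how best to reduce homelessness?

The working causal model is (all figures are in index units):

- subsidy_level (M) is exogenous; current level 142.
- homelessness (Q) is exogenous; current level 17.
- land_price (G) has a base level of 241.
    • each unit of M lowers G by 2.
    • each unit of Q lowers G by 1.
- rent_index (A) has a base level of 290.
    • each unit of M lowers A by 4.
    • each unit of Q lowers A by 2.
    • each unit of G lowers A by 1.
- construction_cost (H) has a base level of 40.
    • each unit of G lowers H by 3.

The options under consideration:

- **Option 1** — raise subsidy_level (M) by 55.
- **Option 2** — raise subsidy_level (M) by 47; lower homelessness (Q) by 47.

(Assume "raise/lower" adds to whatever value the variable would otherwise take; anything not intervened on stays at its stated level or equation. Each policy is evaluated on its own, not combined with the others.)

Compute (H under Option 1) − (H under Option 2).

Option 1 (M + 55):
  M = 142 + 55 = 197
  Q = 17
  G = 241 − 2·197 − 17 = -170
  H = 40 − 3·(-170) = 550
Option 2 (M + 47, Q − 47):
  M = 142 + 47 = 189
  Q = 17 − 47 = -30
  G = 241 − 2·189 − (-30) = -107
  H = 40 − 3·(-107) = 361
H: 550 − 361 = 189

189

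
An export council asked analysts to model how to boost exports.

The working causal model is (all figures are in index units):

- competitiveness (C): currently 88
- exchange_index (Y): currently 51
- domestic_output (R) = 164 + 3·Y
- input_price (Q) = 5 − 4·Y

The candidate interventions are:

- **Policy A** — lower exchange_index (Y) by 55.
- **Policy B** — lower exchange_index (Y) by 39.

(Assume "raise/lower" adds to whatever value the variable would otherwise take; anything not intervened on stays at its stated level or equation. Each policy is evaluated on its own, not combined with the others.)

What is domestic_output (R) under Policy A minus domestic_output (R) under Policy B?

Policy A (Y − 55):
  Y = 51 − 55 = -4
  R = 164 + 3·(-4) = 152
Policy B (Y − 39):
  Y = 51 − 39 = 12
  R = 164 + 3·12 = 200
R: 152 − 200 = -48

-48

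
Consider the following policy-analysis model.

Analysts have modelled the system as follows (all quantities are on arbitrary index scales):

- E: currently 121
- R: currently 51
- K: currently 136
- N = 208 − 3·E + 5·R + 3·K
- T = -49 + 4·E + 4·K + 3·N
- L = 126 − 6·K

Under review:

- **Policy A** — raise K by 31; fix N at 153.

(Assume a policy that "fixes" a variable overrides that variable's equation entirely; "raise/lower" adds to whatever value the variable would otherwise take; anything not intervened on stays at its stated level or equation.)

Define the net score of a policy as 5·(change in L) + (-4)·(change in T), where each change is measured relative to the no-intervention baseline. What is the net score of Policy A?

2834

Baseline:
  E = 121
  R = 51
  K = 136
  N = 208 − 3·121 + 5·51 + 3·136 = 508
  T = -49 + 4·121 + 4·136 + 3·508 = 2503
  L = 126 − 6·136 = -690
Policy A (K + 31, N := 153):
  E = 121
  R = 51
  K = 136 + 31 = 167
  N = 153
  T = -49 + 4·121 + 4·167 + 3·153 = 1562
  L = 126 − 6·167 = -876
ΔL = -876 − (-690) = -186; ΔT = 1562 − 2503 = -941
Score = 5·(-186) + (-4)·(-941) = 2834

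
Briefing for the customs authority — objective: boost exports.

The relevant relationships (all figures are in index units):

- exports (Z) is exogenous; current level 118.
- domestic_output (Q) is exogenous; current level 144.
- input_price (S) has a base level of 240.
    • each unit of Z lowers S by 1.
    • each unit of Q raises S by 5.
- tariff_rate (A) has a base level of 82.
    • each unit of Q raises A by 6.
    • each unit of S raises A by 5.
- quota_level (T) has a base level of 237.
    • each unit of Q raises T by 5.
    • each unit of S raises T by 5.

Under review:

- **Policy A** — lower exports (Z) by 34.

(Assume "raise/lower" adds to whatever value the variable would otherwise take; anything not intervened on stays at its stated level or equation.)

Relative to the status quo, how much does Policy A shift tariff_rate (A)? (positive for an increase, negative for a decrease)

170

Baseline:
  Z = 118
  Q = 144
  S = 240 − 118 + 5·144 = 842
  A = 82 + 6·144 + 5·842 = 5156
Policy A (Z − 34):
  Z = 118 − 34 = 84
  Q = 144
  S = 240 − 84 + 5·144 = 876
  A = 82 + 6·144 + 5·876 = 5326
Change in A: 5326 − 5156 = 170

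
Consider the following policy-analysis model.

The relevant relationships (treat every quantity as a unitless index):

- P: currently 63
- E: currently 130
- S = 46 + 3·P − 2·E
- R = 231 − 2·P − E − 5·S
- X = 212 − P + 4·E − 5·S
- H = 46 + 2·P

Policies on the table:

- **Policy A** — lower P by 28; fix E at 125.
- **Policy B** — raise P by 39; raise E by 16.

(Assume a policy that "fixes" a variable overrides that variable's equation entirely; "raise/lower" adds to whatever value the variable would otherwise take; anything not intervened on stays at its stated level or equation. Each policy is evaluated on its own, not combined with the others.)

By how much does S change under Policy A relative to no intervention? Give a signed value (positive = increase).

Baseline:
  P = 63
  E = 130
  S = 46 + 3·63 − 2·130 = -25
Policy A (P − 28, E := 125):
  P = 63 − 28 = 35
  E = 125
  S = 46 + 3·35 − 2·125 = -99
Change in S: -99 − (-25) = -74

-74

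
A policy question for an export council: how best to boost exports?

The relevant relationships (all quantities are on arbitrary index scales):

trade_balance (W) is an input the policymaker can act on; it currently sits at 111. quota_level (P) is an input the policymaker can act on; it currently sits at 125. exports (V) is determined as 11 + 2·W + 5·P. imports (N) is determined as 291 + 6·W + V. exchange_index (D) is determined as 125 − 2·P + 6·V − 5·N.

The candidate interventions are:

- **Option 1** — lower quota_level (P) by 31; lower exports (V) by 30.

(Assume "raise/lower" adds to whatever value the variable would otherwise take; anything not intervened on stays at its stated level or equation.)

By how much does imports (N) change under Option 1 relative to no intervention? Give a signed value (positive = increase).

Baseline:
  W = 111
  P = 125
  V = 11 + 2·111 + 5·125 = 858
  N = 291 + 6·111 + 858 = 1815
Option 1 (P − 31, V − 30):
  W = 111
  P = 125 − 31 = 94
  V = 11 + 2·111 + 5·94 (−30 from intervention) = 673
  N = 291 + 6·111 + 673 = 1630
Change in N: 1630 − 1815 = -185

-185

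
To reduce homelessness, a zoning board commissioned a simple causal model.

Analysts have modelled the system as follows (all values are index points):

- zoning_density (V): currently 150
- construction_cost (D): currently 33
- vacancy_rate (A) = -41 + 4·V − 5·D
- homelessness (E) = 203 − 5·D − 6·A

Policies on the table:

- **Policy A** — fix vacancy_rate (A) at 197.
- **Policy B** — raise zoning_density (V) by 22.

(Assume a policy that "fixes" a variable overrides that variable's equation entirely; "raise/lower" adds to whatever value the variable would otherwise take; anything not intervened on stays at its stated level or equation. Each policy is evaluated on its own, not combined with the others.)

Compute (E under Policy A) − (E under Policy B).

Policy A (A := 197):
  V = 150
  D = 33
  A = 197
  E = 203 − 5·33 − 6·197 = -1144
Policy B (V + 22):
  V = 150 + 22 = 172
  D = 33
  A = -41 + 4·172 − 5·33 = 482
  E = 203 − 5·33 − 6·482 = -2854
E: -1144 − (-2854) = 1710

1710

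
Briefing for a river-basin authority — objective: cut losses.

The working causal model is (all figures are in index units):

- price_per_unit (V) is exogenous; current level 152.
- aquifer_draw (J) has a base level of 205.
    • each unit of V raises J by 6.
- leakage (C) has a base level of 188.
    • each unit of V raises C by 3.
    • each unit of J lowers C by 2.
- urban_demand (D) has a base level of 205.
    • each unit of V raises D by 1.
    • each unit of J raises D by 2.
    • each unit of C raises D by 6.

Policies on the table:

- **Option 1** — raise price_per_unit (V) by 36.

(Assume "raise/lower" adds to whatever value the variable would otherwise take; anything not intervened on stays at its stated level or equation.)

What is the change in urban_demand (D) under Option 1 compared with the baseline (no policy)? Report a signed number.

Baseline:
  V = 152
  J = 205 + 6·152 = 1117
  C = 188 + 3·152 − 2·1117 = -1590
  D = 205 + 152 + 2·1117 + 6·(-1590) = -6949
Option 1 (V + 36):
  V = 152 + 36 = 188
  J = 205 + 6·188 = 1333
  C = 188 + 3·188 − 2·1333 = -1914
  D = 205 + 188 + 2·1333 + 6·(-1914) = -8425
Change in D: -8425 − (-6949) = -1476

-1476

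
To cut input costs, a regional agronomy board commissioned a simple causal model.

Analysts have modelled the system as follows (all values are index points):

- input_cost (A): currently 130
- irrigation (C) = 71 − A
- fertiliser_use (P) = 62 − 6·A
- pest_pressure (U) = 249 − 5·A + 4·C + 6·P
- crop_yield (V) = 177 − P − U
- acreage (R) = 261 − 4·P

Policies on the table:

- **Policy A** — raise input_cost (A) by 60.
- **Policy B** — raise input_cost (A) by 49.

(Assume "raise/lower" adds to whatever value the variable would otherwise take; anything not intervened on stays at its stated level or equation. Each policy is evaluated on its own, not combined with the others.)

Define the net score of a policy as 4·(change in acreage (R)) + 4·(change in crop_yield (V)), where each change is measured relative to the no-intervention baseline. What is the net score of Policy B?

14700

Baseline:
  A = 130
  C = 71 − 130 = -59
  P = 62 − 6·130 = -718
  U = 249 − 5·130 + 4·(-59) + 6·(-718) = -4945
  V = 177 − (-718) − (-4945) = 5840
  R = 261 − 4·(-718) = 3133
Policy B (A + 49):
  A = 130 + 49 = 179
  C = 71 − 179 = -108
  P = 62 − 6·179 = -1012
  U = 249 − 5·179 + 4·(-108) + 6·(-1012) = -7150
  V = 177 − (-1012) − (-7150) = 8339
  R = 261 − 4·(-1012) = 4309
ΔR = 4309 − 3133 = 1176; ΔV = 8339 − 5840 = 2499
Score = 4·1176 + 4·2499 = 14700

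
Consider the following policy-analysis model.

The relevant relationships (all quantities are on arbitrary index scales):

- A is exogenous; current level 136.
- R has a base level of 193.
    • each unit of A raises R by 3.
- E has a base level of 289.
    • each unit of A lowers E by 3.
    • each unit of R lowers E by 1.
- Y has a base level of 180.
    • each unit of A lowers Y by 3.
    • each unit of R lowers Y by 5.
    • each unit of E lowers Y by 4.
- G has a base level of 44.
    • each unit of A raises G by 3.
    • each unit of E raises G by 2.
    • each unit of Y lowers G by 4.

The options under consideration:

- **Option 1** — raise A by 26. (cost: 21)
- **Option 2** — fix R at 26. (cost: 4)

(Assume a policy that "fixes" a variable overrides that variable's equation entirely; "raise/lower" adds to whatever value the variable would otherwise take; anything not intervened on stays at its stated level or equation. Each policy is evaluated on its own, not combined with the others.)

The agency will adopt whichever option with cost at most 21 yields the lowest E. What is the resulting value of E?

Option 1 (A + 26):
  A = 136 + 26 = 162
  R = 193 + 3·162 = 679
  E = 289 − 3·162 − 679 = -876
Option 2 (R := 26):
  A = 136
  R = 26
  E = 289 − 3·136 − 26 = -145
Comparing — Option 1: E=-876, Option 2: E=-145. Lowest is -876 (Option 1).

-876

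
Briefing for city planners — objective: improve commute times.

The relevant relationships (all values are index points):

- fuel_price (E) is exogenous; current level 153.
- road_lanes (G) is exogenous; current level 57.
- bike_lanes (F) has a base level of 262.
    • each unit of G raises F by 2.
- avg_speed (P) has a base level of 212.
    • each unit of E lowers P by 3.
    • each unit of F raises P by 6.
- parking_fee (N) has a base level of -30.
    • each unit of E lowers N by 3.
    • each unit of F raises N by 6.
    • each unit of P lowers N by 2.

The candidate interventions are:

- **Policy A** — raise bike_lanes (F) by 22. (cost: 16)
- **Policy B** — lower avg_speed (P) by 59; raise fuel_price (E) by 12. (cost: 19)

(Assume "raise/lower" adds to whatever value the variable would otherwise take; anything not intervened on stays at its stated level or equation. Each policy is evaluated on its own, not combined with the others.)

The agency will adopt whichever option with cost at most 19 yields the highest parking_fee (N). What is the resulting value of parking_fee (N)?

Policy A (F + 22):
  E = 153
  G = 57
  F = 262 + 2·57 (+22 from intervention) = 398
  P = 212 − 3·153 + 6·398 = 2141
  N = -30 − 3·153 + 6·398 − 2·2141 = -2383
Policy B (P − 59, E + 12):
  E = 153 + 12 = 165
  G = 57
  F = 262 + 2·57 = 376
  P = 212 − 3·165 + 6·376 (−59 from intervention) = 1914
  N = -30 − 3·165 + 6·376 − 2·1914 = -2097
Comparing — Policy A: N=-2383, Policy B: N=-2097. Highest is -2097 (Policy B).

-2097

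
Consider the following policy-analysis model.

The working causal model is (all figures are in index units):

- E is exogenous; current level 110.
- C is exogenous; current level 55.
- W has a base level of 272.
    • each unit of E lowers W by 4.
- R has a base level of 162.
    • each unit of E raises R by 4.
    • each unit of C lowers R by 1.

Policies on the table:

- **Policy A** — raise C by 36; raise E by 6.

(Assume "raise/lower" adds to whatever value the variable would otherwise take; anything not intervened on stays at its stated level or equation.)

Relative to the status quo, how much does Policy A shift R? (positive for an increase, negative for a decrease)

-12

Baseline:
  E = 110
  C = 55
  R = 162 + 4·110 − 55 = 547
Policy A (C + 36, E + 6):
  E = 110 + 6 = 116
  C = 55 + 36 = 91
  R = 162 + 4·116 − 91 = 535
Change in R: 535 − 547 = -12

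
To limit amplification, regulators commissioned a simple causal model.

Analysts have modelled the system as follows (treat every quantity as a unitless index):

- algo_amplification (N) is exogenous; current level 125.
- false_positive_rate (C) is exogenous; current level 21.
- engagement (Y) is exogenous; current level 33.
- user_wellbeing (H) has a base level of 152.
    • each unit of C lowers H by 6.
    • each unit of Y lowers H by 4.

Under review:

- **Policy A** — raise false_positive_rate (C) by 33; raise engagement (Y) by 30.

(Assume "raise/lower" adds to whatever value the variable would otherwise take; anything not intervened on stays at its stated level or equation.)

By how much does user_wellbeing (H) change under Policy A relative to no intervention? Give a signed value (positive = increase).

Baseline:
  C = 21
  Y = 33
  H = 152 − 6·21 − 4·33 = -106
Policy A (C + 33, Y + 30):
  C = 21 + 33 = 54
  Y = 33 + 30 = 63
  H = 152 − 6·54 − 4·63 = -424
Change in H: -424 − (-106) = -318

-318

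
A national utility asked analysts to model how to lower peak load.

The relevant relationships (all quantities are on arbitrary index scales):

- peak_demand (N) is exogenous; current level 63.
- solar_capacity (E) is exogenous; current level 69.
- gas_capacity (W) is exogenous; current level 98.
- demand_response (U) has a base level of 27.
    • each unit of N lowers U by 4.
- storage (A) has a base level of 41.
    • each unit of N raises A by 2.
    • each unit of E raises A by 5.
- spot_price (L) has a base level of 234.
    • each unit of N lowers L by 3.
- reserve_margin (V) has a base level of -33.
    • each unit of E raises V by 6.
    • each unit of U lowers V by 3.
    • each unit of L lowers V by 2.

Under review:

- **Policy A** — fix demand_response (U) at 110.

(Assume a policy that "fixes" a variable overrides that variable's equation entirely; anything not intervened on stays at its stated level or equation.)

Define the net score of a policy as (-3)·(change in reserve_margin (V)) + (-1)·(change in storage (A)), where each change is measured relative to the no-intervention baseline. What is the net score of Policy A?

Baseline:
  N = 63
  E = 69
  U = 27 − 4·63 = -225
  A = 41 + 2·63 + 5·69 = 512
  L = 234 − 3·63 = 45
  V = -33 + 6·69 − 3·(-225) − 2·45 = 966
Policy A (U := 110):
  N = 63
  E = 69
  U = 110
  A = 41 + 2·63 + 5·69 = 512
  L = 234 − 3·63 = 45
  V = -33 + 6·69 − 3·110 − 2·45 = -39
ΔV = -39 − 966 = -1005; ΔA = 512 − 512 = 0
Score = (-3)·(-1005) + (-1)·0 = 3015

3015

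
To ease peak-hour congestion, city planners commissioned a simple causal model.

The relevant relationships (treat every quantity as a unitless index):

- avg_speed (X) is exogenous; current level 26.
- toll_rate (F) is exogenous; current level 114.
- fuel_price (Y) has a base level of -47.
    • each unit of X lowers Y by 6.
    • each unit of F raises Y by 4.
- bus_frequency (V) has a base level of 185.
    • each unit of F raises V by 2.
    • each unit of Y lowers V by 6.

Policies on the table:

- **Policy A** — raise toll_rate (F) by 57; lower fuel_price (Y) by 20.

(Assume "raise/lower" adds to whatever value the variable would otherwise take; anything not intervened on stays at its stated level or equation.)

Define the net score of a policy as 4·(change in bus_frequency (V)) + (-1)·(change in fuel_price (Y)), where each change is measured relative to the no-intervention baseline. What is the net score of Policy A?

Baseline:
  X = 26
  F = 114
  Y = -47 − 6·26 + 4·114 = 253
  V = 185 + 2·114 − 6·253 = -1105
Policy A (F + 57, Y − 20):
  X = 26
  F = 114 + 57 = 171
  Y = -47 − 6·26 + 4·171 (−20 from intervention) = 461
  V = 185 + 2·171 − 6·461 = -2239
ΔV = -2239 − (-1105) = -1134; ΔY = 461 − 253 = 208
Score = 4·(-1134) + (-1)·208 = -4744

-4744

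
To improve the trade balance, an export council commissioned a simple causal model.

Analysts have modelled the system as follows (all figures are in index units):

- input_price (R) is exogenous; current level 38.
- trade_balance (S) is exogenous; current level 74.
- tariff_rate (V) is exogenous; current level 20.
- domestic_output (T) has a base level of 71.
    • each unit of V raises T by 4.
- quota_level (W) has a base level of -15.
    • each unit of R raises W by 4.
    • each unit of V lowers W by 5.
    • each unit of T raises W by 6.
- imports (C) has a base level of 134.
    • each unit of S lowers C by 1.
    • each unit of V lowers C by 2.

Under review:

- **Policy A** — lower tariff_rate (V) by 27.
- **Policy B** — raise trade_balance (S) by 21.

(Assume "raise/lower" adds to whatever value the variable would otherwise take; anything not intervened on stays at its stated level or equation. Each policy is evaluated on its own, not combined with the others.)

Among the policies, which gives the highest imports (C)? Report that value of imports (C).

Policy A (V − 27):
  S = 74
  V = 20 − 27 = -7
  C = 134 − 74 − 2·(-7) = 74
Policy B (S + 21):
  S = 74 + 21 = 95
  V = 20
  C = 134 − 95 − 2·20 = -1
Comparing — Policy A: C=74, Policy B: C=-1. Highest is 74 (Policy A).

74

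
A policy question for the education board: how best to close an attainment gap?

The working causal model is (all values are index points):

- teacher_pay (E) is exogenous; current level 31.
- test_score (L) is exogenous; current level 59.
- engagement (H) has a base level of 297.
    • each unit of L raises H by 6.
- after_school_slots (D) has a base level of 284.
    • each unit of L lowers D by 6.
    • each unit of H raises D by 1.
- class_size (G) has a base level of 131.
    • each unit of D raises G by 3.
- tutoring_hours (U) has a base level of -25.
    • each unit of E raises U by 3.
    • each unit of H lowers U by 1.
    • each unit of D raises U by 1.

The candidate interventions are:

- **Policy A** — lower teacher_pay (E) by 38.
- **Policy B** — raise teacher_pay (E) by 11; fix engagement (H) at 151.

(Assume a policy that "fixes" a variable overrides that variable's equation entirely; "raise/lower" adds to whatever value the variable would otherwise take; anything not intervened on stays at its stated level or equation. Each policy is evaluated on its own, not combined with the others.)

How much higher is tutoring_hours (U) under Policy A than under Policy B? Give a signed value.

-147

Policy A (E − 38):
  E = 31 − 38 = -7
  L = 59
  H = 297 + 6·59 = 651
  D = 284 − 6·59 + 651 = 581
  U = -25 + 3·(-7) − 651 + 581 = -116
Policy B (E + 11, H := 151):
  E = 31 + 11 = 42
  L = 59
  H = 151
  D = 284 − 6·59 + 151 = 81
  U = -25 + 3·42 − 151 + 81 = 31
U: -116 − 31 = -147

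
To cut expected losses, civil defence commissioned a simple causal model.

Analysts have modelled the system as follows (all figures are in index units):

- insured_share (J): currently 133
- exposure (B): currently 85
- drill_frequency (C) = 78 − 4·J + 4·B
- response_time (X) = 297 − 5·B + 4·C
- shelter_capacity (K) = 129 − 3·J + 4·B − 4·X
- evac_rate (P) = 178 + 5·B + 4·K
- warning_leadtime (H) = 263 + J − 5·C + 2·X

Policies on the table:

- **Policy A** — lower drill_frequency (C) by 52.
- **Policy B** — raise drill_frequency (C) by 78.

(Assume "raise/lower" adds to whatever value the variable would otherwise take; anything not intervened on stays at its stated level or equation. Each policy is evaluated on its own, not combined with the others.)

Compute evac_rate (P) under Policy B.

Policy B (C + 78):
  J = 133
  B = 85
  C = 78 − 4·133 + 4·85 (+78 from intervention) = -36
  X = 297 − 5·85 + 4·(-36) = -272
  K = 129 − 3·133 + 4·85 − 4·(-272) = 1158
  P = 178 + 5·85 + 4·1158 = 5235

5235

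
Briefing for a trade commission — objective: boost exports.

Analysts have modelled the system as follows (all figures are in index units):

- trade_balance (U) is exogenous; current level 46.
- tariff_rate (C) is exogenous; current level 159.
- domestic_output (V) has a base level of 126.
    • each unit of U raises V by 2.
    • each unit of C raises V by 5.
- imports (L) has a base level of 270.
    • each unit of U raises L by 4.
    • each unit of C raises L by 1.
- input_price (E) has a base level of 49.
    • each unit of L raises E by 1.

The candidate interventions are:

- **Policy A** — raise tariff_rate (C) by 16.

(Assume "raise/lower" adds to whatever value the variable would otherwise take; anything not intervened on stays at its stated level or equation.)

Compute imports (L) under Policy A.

629

Policy A (C + 16):
  U = 46
  C = 159 + 16 = 175
  L = 270 + 4·46 + 175 = 629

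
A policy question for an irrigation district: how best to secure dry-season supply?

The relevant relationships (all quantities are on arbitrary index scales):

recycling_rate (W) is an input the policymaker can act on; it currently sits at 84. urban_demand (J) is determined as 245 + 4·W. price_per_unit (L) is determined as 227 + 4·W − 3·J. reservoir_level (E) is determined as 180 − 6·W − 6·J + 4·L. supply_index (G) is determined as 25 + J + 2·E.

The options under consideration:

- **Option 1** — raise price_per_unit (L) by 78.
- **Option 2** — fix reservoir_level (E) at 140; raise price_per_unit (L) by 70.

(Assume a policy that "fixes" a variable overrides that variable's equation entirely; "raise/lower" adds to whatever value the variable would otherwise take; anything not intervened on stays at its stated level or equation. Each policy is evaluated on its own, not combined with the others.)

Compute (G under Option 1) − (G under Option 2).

Option 1 (L + 78):
  W = 84
  J = 245 + 4·84 = 581
  L = 227 + 4·84 − 3·581 (+78 from intervention) = -1102
  E = 180 − 6·84 − 6·581 + 4·(-1102) = -8218
  G = 25 + 581 + 2·(-8218) = -15830
Option 2 (E := 140, L + 70):
  W = 84
  J = 245 + 4·84 = 581
  L = 227 + 4·84 − 3·581 (+70 from intervention) = -1110
  E = 140
  G = 25 + 581 + 2·140 = 886
G: -15830 − 886 = -16716

-16716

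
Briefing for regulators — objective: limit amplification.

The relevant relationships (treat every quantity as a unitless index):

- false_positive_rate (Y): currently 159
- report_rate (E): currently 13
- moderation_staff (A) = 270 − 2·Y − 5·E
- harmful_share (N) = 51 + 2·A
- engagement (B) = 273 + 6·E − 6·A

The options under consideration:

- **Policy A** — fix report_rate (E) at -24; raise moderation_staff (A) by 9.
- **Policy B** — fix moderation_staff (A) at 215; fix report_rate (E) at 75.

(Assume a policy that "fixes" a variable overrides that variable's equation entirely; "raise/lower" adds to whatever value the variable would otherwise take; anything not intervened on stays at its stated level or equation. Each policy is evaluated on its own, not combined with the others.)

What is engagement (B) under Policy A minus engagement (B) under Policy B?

210

Policy A (E := -24, A + 9):
  Y = 159
  E = -24
  A = 270 − 2·159 − 5·(-24) (+9 from intervention) = 81
  B = 273 + 6·(-24) − 6·81 = -357
Policy B (A := 215, E := 75):
  Y = 159
  E = 75
  A = 215
  B = 273 + 6·75 − 6·215 = -567
B: -357 − (-567) = 210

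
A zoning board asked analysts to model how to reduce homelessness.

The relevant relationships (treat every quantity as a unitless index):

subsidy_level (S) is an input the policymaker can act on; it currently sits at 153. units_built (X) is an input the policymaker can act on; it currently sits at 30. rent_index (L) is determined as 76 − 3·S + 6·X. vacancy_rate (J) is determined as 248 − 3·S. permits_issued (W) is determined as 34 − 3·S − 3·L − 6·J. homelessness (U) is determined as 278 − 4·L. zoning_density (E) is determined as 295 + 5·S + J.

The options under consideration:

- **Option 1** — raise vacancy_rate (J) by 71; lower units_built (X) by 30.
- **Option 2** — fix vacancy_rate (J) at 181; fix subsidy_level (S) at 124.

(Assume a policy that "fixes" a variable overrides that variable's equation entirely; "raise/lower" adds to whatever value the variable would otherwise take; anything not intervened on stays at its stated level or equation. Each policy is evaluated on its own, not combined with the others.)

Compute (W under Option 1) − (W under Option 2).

2640

Option 1 (J + 71, X − 30):
  S = 153
  X = 30 − 30 = 0
  L = 76 − 3·153 + 6·0 = -383
  J = 248 − 3·153 (+71 from intervention) = -140
  W = 34 − 3·153 − 3·(-383) − 6·(-140) = 1564
Option 2 (J := 181, S := 124):
  S = 124
  X = 30
  L = 76 − 3·124 + 6·30 = -116
  J = 181
  W = 34 − 3·124 − 3·(-116) − 6·181 = -1076
W: 1564 − (-1076) = 2640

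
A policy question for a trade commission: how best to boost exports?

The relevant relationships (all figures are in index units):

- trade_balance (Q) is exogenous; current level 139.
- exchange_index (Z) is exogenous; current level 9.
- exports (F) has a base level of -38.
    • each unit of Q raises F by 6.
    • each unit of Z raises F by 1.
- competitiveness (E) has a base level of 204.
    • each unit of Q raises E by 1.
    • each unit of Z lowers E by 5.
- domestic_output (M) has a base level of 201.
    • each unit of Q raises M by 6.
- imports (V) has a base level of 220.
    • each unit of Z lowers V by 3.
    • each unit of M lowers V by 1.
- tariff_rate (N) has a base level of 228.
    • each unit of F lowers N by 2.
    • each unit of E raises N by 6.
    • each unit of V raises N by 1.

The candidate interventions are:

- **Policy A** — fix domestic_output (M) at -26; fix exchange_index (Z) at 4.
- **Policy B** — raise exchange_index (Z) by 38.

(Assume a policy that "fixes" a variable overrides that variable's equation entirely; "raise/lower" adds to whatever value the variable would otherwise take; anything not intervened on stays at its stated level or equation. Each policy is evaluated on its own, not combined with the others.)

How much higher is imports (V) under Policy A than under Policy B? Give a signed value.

Policy A (M := -26, Z := 4):
  Q = 139
  Z = 4
  M = -26
  V = 220 − 3·4 − (-26) = 234
Policy B (Z + 38):
  Q = 139
  Z = 9 + 38 = 47
  M = 201 + 6·139 = 1035
  V = 220 − 3·47 − 1035 = -956
V: 234 − (-956) = 1190

1190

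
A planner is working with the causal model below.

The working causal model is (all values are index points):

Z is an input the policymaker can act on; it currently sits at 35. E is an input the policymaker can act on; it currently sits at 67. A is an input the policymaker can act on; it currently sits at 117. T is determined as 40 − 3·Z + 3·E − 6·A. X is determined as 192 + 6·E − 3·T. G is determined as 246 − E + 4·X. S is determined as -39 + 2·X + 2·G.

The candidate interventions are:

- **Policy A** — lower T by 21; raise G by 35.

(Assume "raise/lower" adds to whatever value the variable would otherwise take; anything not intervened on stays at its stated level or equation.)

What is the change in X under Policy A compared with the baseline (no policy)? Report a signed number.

63

Baseline:
  Z = 35
  E = 67
  A = 117
  T = 40 − 3·35 + 3·67 − 6·117 = -566
  X = 192 + 6·67 − 3·(-566) = 2292
Policy A (T − 21, G + 35):
  Z = 35
  E = 67
  A = 117
  T = 40 − 3·35 + 3·67 − 6·117 (−21 from intervention) = -587
  X = 192 + 6·67 − 3·(-587) = 2355
Change in X: 2355 − 2292 = 63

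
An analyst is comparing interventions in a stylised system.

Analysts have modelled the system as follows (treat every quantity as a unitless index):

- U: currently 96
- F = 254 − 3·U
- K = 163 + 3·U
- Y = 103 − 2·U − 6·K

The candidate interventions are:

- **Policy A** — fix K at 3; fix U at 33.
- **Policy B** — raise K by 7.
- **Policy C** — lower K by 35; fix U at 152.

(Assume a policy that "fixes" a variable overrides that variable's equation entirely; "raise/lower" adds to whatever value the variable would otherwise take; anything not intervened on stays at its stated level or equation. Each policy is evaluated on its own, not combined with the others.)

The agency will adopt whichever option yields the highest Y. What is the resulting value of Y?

19

Policy A (K := 3, U := 33):
  U = 33
  K = 3
  Y = 103 − 2·33 − 6·3 = 19
Policy B (K + 7):
  U = 96
  K = 163 + 3·96 (+7 from intervention) = 458
  Y = 103 − 2·96 − 6·458 = -2837
Policy C (K − 35, U := 152):
  U = 152
  K = 163 + 3·152 (−35 from intervention) = 584
  Y = 103 − 2·152 − 6·584 = -3705
Comparing — Policy A: Y=19, Policy B: Y=-2837, Policy C: Y=-3705. Highest is 19 (Policy A).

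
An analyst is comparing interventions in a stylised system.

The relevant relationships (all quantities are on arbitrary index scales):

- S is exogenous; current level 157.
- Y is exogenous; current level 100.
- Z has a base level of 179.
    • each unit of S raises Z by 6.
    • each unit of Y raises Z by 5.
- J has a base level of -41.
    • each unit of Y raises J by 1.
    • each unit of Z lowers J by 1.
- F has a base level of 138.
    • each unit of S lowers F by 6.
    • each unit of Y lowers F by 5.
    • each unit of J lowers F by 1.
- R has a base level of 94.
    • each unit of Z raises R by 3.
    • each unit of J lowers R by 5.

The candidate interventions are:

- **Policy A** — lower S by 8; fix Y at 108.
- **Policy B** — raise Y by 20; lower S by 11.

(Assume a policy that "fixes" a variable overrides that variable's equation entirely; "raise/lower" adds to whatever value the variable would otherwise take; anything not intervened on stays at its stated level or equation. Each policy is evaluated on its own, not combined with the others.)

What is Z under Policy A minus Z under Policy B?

Policy A (S − 8, Y := 108):
  S = 157 − 8 = 149
  Y = 108
  Z = 179 + 6·149 + 5·108 = 1613
Policy B (Y + 20, S − 11):
  S = 157 − 11 = 146
  Y = 100 + 20 = 120
  Z = 179 + 6·146 + 5·120 = 1655
Z: 1613 − 1655 = -42

-42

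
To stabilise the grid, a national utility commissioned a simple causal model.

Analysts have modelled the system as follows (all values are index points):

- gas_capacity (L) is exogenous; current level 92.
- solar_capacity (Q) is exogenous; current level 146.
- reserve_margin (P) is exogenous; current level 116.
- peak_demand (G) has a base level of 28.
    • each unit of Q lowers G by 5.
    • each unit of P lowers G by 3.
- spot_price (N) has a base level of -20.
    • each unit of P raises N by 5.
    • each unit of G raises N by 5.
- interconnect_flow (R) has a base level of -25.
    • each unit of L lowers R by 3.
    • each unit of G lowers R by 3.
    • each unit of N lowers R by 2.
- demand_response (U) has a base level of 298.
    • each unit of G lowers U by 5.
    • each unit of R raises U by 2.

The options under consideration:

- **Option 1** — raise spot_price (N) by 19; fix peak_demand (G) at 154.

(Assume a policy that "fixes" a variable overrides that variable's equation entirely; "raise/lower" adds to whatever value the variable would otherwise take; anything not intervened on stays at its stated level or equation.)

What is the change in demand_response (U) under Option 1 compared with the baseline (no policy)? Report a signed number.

-37400

Baseline:
  L = 92
  Q = 146
  P = 116
  G = 28 − 5·146 − 3·116 = -1050
  N = -20 + 5·116 + 5·(-1050) = -4690
  R = -25 − 3·92 − 3·(-1050) − 2·(-4690) = 12229
  U = 298 − 5·(-1050) + 2·12229 = 30006
Option 1 (N + 19, G := 154):
  L = 92
  Q = 146
  P = 116
  G = 154
  N = -20 + 5·116 + 5·154 (+19 from intervention) = 1349
  R = -25 − 3·92 − 3·154 − 2·1349 = -3461
  U = 298 − 5·154 + 2·(-3461) = -7394
Change in U: -7394 − 30006 = -37400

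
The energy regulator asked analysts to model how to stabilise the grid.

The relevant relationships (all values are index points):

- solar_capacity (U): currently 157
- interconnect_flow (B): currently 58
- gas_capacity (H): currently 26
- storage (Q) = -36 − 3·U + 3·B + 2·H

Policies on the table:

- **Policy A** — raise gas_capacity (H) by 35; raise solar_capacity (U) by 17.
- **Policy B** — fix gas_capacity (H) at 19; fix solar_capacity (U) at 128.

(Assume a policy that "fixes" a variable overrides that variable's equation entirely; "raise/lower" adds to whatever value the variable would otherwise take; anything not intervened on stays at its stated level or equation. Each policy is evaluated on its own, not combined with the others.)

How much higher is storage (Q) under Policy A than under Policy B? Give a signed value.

-54

Policy A (H + 35, U + 17):
  U = 157 + 17 = 174
  B = 58
  H = 26 + 35 = 61
  Q = -36 − 3·174 + 3·58 + 2·61 = -262
Policy B (H := 19, U := 128):
  U = 128
  B = 58
  H = 19
  Q = -36 − 3·128 + 3·58 + 2·19 = -208
Q: -262 − (-208) = -54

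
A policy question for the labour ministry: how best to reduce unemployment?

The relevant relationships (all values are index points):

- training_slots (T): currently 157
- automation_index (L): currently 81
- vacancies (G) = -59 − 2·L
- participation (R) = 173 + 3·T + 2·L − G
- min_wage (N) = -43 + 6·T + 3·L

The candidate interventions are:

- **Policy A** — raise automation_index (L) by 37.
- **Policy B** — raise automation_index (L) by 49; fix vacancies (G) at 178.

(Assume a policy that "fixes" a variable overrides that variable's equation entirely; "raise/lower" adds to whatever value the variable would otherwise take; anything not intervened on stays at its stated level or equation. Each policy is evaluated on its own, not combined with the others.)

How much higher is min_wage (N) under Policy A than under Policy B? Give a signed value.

-36

Policy A (L + 37):
  T = 157
  L = 81 + 37 = 118
  N = -43 + 6·157 + 3·118 = 1253
Policy B (L + 49, G := 178):
  T = 157
  L = 81 + 49 = 130
  N = -43 + 6·157 + 3·130 = 1289
N: 1253 − 1289 = -36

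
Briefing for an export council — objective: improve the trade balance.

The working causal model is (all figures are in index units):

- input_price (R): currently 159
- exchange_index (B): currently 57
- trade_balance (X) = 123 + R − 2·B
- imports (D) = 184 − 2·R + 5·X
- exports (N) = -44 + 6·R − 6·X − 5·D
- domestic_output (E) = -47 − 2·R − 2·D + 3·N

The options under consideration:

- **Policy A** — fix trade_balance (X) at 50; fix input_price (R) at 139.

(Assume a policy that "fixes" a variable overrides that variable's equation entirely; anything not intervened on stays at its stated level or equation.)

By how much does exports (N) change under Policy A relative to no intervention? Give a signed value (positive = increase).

3338

Baseline:
  R = 159
  B = 57
  X = 123 + 159 − 2·57 = 168
  D = 184 − 2·159 + 5·168 = 706
  N = -44 + 6·159 − 6·168 − 5·706 = -3628
Policy A (X := 50, R := 139):
  R = 139
  B = 57
  X = 50
  D = 184 − 2·139 + 5·50 = 156
  N = -44 + 6·139 − 6·50 − 5·156 = -290
Change in N: -290 − (-3628) = 3338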